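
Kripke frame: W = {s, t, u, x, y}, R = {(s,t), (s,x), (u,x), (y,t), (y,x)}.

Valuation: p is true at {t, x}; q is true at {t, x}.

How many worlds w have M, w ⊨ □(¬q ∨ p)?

s: successors {t, x}; ¬q ∨ p there: t:T, x:T. ✓
t: no successors, so □(¬q ∨ p) holds vacuously. ✓
u: successors {x}; ¬q ∨ p there: x:T. ✓
x: no successors, so □(¬q ∨ p) holds vacuously. ✓
y: successors {t, x}; ¬q ∨ p there: t:T, x:T. ✓
Satisfying worlds: {s, t, u, x, y}.

5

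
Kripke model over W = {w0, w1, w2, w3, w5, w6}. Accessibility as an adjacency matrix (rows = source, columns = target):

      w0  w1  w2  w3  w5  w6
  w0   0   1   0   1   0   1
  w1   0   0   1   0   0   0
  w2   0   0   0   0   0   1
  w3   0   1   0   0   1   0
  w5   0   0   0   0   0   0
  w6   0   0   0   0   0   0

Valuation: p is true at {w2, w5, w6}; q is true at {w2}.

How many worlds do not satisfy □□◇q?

3

w0: successors {w1, w3, w6}; □◇q there: w1:F, w3:F, w6:T. ✗
w1: successors {w2}; □◇q there: w2:F. ✗
w2: successors {w6}; □◇q there: w6:T. ✓
w3: successors {w1, w5}; □◇q there: w1:F, w5:T. ✗
w5: no successors, so □□◇q holds vacuously. ✓
w6: no successors, so □□◇q holds vacuously. ✓
Satisfying worlds: {w2, w5, w6}.
So □□◇q fails at the other 3 worlds.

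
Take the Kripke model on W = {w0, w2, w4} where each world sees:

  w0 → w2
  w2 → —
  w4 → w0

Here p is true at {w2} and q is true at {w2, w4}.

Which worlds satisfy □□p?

w0: successors {w2}; □p there: w2:T. ✓
w2: no successors, so □□p holds vacuously. ✓
w4: successors {w0}; □p there: w0:T. ✓

{w0, w2, w4}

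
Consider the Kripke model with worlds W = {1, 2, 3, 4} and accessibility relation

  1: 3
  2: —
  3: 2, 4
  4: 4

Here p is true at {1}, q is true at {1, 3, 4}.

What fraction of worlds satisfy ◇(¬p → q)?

3/4

1: successors {3}; ¬p → q there: 3:T. ✓
2: no successors, so ◇(¬p → q) fails. ✗
3: successors {2, 4}; ¬p → q there: 2:F, 4:T. ✓
4: successors {4}; ¬p → q there: 4:T. ✓
That's 3 of 4 worlds, so 3/4.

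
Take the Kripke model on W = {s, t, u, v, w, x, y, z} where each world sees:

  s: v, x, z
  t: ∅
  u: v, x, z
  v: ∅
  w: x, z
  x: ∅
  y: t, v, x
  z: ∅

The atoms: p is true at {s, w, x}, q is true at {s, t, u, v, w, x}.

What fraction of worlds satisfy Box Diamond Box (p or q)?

1/2

s: successors {v, x, z}; Diamond Box (p or q) there: v:F, x:F, z:F. ✗
t: no successors, so Box Diamond Box (p or q) holds vacuously. ✓
u: successors {v, x, z}; Diamond Box (p or q) there: v:F, x:F, z:F. ✗
v: no successors, so Box Diamond Box (p or q) holds vacuously. ✓
w: successors {x, z}; Diamond Box (p or q) there: x:F, z:F. ✗
x: no successors, so Box Diamond Box (p or q) holds vacuously. ✓
y: successors {t, v, x}; Diamond Box (p or q) there: t:F, v:F, x:F. ✗
z: no successors, so Box Diamond Box (p or q) holds vacuously. ✓
That's 4 of 8 worlds, so 4/8 = 1/2.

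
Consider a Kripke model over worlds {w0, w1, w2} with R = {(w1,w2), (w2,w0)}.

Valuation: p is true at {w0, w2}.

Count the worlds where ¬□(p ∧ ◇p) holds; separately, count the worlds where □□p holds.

1 and 3

For ¬□(p ∧ ◇p):
w0: □(p ∧ ◇p) is T. ✗
w1: □(p ∧ ◇p) is T. ✗
w2: □(p ∧ ◇p) is F. ✓
— 1 world.
For □□p:
w0: no successors, so □□p holds vacuously. ✓
w1: successors {w2}; □p there: w2:T. ✓
w2: successors {w0}; □p there: w0:T. ✓
— 3 worlds.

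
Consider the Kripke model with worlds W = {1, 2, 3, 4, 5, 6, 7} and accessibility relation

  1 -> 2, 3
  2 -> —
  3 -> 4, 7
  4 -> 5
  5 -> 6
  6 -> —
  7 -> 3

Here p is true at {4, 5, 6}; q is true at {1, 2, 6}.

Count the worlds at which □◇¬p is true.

1: successors {2, 3}; ◇¬p there: 2:F, 3:T. ✗
2: no successors, so □◇¬p holds vacuously. ✓
3: successors {4, 7}; ◇¬p there: 4:F, 7:T. ✗
4: successors {5}; ◇¬p there: 5:F. ✗
5: successors {6}; ◇¬p there: 6:F. ✗
6: no successors, so □◇¬p holds vacuously. ✓
7: successors {3}; ◇¬p there: 3:T. ✓
Satisfying worlds: {2, 6, 7}.

3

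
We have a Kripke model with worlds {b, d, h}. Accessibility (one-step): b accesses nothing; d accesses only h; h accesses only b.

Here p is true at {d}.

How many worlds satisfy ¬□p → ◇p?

b: ¬□p is F, ◇p is F. ✓
d: ¬□p is T, ◇p is F. ✗
h: ¬□p is T, ◇p is F. ✗
Satisfying worlds: {b}.

1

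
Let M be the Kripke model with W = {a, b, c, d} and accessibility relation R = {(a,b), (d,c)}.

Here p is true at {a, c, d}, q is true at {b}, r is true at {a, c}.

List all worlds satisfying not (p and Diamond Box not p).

a: p and Diamond Box not p is T. ✗
b: p and Diamond Box not p is F. ✓
c: p and Diamond Box not p is F. ✓
d: p and Diamond Box not p is T. ✗

{b, c}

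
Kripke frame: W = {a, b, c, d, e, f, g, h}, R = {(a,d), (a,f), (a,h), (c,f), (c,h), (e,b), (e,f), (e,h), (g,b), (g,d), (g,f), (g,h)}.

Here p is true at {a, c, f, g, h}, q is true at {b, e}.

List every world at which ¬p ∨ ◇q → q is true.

a: ¬p ∨ ◇q is F, q is F. ✓
b: ¬p ∨ ◇q is T, q is T. ✓
c: ¬p ∨ ◇q is F, q is F. ✓
d: ¬p ∨ ◇q is T, q is F. ✗
e: ¬p ∨ ◇q is T, q is T. ✓
f: ¬p ∨ ◇q is F, q is F. ✓
g: ¬p ∨ ◇q is T, q is F. ✗
h: ¬p ∨ ◇q is F, q is F. ✓

{a, b, c, e, f, h}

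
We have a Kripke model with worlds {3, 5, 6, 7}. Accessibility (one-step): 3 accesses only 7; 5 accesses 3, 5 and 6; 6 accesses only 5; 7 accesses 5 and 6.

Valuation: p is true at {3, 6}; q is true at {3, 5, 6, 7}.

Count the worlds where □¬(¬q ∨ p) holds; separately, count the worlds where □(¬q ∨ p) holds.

For □¬(¬q ∨ p):
3: successors {7}; ¬(¬q ∨ p) there: 7:T. ✓
5: successors {3, 5, 6}; ¬(¬q ∨ p) there: 3:F, 5:T, 6:F. ✗
6: successors {5}; ¬(¬q ∨ p) there: 5:T. ✓
7: successors {5, 6}; ¬(¬q ∨ p) there: 5:T, 6:F. ✗
— 2 worlds.
For □(¬q ∨ p):
3: successors {7}; ¬q ∨ p there: 7:F. ✗
5: successors {3, 5, 6}; ¬q ∨ p there: 3:T, 5:F, 6:T. ✗
6: successors {5}; ¬q ∨ p there: 5:F. ✗
7: successors {5, 6}; ¬q ∨ p there: 5:F, 6:T. ✗
— 0 worlds.

2 and 0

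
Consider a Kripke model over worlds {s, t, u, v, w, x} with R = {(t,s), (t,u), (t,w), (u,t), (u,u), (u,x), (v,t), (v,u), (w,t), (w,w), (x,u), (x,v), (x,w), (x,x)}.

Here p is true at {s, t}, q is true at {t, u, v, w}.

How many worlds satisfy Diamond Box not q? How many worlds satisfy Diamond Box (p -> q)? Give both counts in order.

1 and 5

For Diamond Box not q:
s: no successors, so Diamond Box not q fails. ✗
t: successors {s, u, w}; Box not q there: s:T, u:F, w:F. ✓
u: successors {t, u, x}; Box not q there: t:F, u:F, x:F. ✗
v: successors {t, u}; Box not q there: t:F, u:F. ✗
w: successors {t, w}; Box not q there: t:F, w:F. ✗
x: successors {u, v, w, x}; Box not q there: u:F, v:F, w:F, x:F. ✗
— 1 world.
For Diamond Box (p -> q):
s: no successors, so Diamond Box (p -> q) fails. ✗
t: successors {s, u, w}; Box (p -> q) there: s:T, u:T, w:T. ✓
u: successors {t, u, x}; Box (p -> q) there: t:F, u:T, x:T. ✓
v: successors {t, u}; Box (p -> q) there: t:F, u:T. ✓
w: successors {t, w}; Box (p -> q) there: t:F, w:T. ✓
x: successors {u, v, w, x}; Box (p -> q) there: u:T, v:T, w:T, x:T. ✓
— 5 worlds.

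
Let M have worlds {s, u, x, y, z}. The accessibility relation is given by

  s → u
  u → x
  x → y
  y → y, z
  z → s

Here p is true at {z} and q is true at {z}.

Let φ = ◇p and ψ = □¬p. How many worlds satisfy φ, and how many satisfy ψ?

For ◇p:
s: successors {u}; p there: u:F. ✗
u: successors {x}; p there: x:F. ✗
x: successors {y}; p there: y:F. ✗
y: successors {y, z}; p there: y:F, z:T. ✓
z: successors {s}; p there: s:F. ✗
— 1 world.
For □¬p:
s: successors {u}; ¬p there: u:T. ✓
u: successors {x}; ¬p there: x:T. ✓
x: successors {y}; ¬p there: y:T. ✓
y: successors {y, z}; ¬p there: y:T, z:F. ✗
z: successors {s}; ¬p there: s:T. ✓
— 4 worlds.

1 and 4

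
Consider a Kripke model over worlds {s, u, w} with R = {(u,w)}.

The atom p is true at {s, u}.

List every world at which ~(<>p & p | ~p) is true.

{s, u}

s: <>p & p | ~p is F. ✓
u: <>p & p | ~p is F. ✓
w: <>p & p | ~p is T. ✗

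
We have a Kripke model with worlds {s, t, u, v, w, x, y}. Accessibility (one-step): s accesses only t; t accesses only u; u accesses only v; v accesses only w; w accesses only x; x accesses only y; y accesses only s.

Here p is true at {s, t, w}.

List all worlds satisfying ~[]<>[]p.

{s, u, v, y}

s: []<>[]p is F. ✓
t: []<>[]p is T. ✗
u: []<>[]p is F. ✓
v: []<>[]p is F. ✓
w: []<>[]p is T. ✗
x: []<>[]p is T. ✗
y: []<>[]p is F. ✓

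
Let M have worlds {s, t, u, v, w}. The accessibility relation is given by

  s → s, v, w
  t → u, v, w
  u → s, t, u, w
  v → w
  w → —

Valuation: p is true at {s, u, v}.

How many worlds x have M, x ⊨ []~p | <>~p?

s: []~p is F, <>~p is T. ✓
t: []~p is F, <>~p is T. ✓
u: []~p is F, <>~p is T. ✓
v: []~p is T, <>~p is T. ✓
w: []~p is T, <>~p is F. ✓
Satisfying worlds: {s, t, u, v, w}.

5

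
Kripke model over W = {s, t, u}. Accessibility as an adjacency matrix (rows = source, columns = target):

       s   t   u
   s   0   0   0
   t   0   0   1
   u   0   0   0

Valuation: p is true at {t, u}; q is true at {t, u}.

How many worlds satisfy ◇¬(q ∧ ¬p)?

1

s: no successors, so ◇¬(q ∧ ¬p) fails. ✗
t: successors {u}; ¬(q ∧ ¬p) there: u:T. ✓
u: no successors, so ◇¬(q ∧ ¬p) fails. ✗
Satisfying worlds: {t}.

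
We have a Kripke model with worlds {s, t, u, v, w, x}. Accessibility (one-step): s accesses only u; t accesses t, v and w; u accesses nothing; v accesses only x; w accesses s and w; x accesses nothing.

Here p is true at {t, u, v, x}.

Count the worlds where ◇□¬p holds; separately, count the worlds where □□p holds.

For ◇□¬p:
s: successors {u}; □¬p there: u:T. ✓
t: successors {t, v, w}; □¬p there: t:F, v:F, w:T. ✓
u: no successors, so ◇□¬p fails. ✗
v: successors {x}; □¬p there: x:T. ✓
w: successors {s, w}; □¬p there: s:F, w:T. ✓
x: no successors, so ◇□¬p fails. ✗
— 4 worlds.
For □□p:
s: successors {u}; □p there: u:T. ✓
t: successors {t, v, w}; □p there: t:F, v:T, w:F. ✗
u: no successors, so □□p holds vacuously. ✓
v: successors {x}; □p there: x:T. ✓
w: successors {s, w}; □p there: s:T, w:F. ✗
x: no successors, so □□p holds vacuously. ✓
— 4 worlds.

4 and 4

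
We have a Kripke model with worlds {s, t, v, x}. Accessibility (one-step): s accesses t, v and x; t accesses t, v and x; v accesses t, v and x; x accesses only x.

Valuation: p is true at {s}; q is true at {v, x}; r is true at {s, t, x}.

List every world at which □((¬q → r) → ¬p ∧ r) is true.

s: successors {t, v, x}; (¬q → r) → ¬p ∧ r there: t:T, v:F, x:T. ✗
t: successors {t, v, x}; (¬q → r) → ¬p ∧ r there: t:T, v:F, x:T. ✗
v: successors {t, v, x}; (¬q → r) → ¬p ∧ r there: t:T, v:F, x:T. ✗
x: successors {x}; (¬q → r) → ¬p ∧ r there: x:T. ✓

{x}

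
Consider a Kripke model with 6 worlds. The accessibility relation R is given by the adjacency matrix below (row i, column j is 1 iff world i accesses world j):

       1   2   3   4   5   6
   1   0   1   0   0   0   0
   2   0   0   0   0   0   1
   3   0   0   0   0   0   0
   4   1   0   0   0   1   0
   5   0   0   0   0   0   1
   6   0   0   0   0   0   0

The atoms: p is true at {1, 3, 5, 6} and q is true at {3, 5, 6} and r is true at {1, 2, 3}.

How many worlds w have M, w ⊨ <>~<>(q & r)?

4

1: successors {2}; ~<>(q & r) there: 2:T. ✓
2: successors {6}; ~<>(q & r) there: 6:T. ✓
3: no successors, so <>~<>(q & r) fails. ✗
4: successors {1, 5}; ~<>(q & r) there: 1:T, 5:T. ✓
5: successors {6}; ~<>(q & r) there: 6:T. ✓
6: no successors, so <>~<>(q & r) fails. ✗
Satisfying worlds: {1, 2, 4, 5}.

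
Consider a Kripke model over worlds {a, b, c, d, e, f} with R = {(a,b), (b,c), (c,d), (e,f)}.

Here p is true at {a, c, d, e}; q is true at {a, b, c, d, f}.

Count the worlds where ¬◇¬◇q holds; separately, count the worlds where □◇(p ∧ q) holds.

4 and 4

For ¬◇¬◇q:
a: ◇¬◇q is F. ✓
b: ◇¬◇q is F. ✓
c: ◇¬◇q is T. ✗
d: ◇¬◇q is F. ✓
e: ◇¬◇q is T. ✗
f: ◇¬◇q is F. ✓
— 4 worlds.
For □◇(p ∧ q):
a: successors {b}; ◇(p ∧ q) there: b:T. ✓
b: successors {c}; ◇(p ∧ q) there: c:T. ✓
c: successors {d}; ◇(p ∧ q) there: d:F. ✗
d: no successors, so □◇(p ∧ q) holds vacuously. ✓
e: successors {f}; ◇(p ∧ q) there: f:F. ✗
f: no successors, so □◇(p ∧ q) holds vacuously. ✓
— 4 worlds.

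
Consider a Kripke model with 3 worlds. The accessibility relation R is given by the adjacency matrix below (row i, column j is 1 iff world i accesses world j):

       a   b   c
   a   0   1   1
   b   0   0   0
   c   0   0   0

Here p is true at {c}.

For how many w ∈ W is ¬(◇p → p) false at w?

2

a: ◇p → p is F. ✓
b: ◇p → p is T. ✗
c: ◇p → p is T. ✗
Satisfying worlds: {a}.
So ¬(◇p → p) fails at the other 2 worlds.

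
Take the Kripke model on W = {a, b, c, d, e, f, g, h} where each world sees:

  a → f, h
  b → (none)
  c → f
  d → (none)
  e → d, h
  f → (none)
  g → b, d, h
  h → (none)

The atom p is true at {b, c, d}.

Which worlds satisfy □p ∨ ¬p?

a: □p is F, ¬p is T. ✓
b: □p is T, ¬p is F. ✓
c: □p is F, ¬p is F. ✗
d: □p is T, ¬p is F. ✓
e: □p is F, ¬p is T. ✓
f: □p is T, ¬p is T. ✓
g: □p is F, ¬p is T. ✓
h: □p is T, ¬p is T. ✓

{a, b, d, e, f, g, h}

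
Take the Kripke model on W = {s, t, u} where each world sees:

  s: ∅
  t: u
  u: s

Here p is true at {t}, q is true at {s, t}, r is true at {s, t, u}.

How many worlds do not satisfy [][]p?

1

s: no successors, so [][]p holds vacuously. ✓
t: successors {u}; []p there: u:F. ✗
u: successors {s}; []p there: s:T. ✓
Satisfying worlds: {s, u}.
So [][]p fails at the other 1 world.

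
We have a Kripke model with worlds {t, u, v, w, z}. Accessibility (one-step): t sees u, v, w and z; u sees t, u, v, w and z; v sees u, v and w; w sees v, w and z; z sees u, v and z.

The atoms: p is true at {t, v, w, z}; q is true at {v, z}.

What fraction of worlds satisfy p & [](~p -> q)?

1/5

t: p is T, [](~p -> q) is F. ✗
u: p is F, [](~p -> q) is F. ✗
v: p is T, [](~p -> q) is F. ✗
w: p is T, [](~p -> q) is T. ✓
z: p is T, [](~p -> q) is F. ✗
That's 1 of 5 worlds, so 1/5.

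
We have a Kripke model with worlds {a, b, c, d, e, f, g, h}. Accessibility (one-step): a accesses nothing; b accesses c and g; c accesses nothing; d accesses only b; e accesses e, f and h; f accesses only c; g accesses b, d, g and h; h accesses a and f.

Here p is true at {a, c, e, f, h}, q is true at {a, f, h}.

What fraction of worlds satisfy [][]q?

a: no successors, so [][]q holds vacuously. ✓
b: successors {c, g}; []q there: c:T, g:F. ✗
c: no successors, so [][]q holds vacuously. ✓
d: successors {b}; []q there: b:F. ✗
e: successors {e, f, h}; []q there: e:F, f:F, h:T. ✗
f: successors {c}; []q there: c:T. ✓
g: successors {b, d, g, h}; []q there: b:F, d:F, g:F, h:T. ✗
h: successors {a, f}; []q there: a:T, f:F. ✗
That's 3 of 8 worlds, so 3/8.

3/8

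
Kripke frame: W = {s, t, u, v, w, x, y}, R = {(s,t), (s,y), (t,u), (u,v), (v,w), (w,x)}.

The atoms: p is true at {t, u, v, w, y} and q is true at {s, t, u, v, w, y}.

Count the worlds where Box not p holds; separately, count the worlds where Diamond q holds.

3 and 4

For Box not p:
s: successors {t, y}; not p there: t:F, y:F. ✗
t: successors {u}; not p there: u:F. ✗
u: successors {v}; not p there: v:F. ✗
v: successors {w}; not p there: w:F. ✗
w: successors {x}; not p there: x:T. ✓
x: no successors, so Box not p holds vacuously. ✓
y: no successors, so Box not p holds vacuously. ✓
— 3 worlds.
For Diamond q:
s: successors {t, y}; q there: t:T, y:T. ✓
t: successors {u}; q there: u:T. ✓
u: successors {v}; q there: v:T. ✓
v: successors {w}; q there: w:T. ✓
w: successors {x}; q there: x:F. ✗
x: no successors, so Diamond q fails. ✗
y: no successors, so Diamond q fails. ✗
— 4 worlds.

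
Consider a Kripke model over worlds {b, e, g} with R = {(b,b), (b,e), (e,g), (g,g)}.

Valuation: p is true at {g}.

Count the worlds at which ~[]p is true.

1

b: []p is F. ✓
e: []p is T. ✗
g: []p is T. ✗
Satisfying worlds: {b}.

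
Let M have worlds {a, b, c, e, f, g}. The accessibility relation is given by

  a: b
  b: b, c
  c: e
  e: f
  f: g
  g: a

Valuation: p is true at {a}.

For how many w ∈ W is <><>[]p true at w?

a: successors {b}; <>[]p there: b:F. ✗
b: successors {b, c}; <>[]p there: b:F, c:F. ✗
c: successors {e}; <>[]p there: e:F. ✗
e: successors {f}; <>[]p there: f:T. ✓
f: successors {g}; <>[]p there: g:F. ✗
g: successors {a}; <>[]p there: a:F. ✗
Satisfying worlds: {e}.

1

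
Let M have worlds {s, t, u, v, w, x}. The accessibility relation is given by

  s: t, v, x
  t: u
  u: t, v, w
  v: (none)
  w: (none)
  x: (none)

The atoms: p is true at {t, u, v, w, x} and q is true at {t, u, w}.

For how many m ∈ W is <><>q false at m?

3

s: successors {t, v, x}; <>q there: t:T, v:F, x:F. ✓
t: successors {u}; <>q there: u:T. ✓
u: successors {t, v, w}; <>q there: t:T, v:F, w:F. ✓
v: no successors, so <><>q fails. ✗
w: no successors, so <><>q fails. ✗
x: no successors, so <><>q fails. ✗
Satisfying worlds: {s, t, u}.
So <><>q fails at the other 3 worlds.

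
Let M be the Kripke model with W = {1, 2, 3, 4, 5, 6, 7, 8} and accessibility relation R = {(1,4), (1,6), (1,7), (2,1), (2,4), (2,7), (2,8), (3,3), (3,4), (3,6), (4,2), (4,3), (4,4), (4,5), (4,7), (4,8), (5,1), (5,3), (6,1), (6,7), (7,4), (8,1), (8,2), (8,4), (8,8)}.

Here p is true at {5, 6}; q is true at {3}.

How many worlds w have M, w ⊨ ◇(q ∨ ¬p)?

8

1: successors {4, 6, 7}; q ∨ ¬p there: 4:T, 6:F, 7:T. ✓
2: successors {1, 4, 7, 8}; q ∨ ¬p there: 1:T, 4:T, 7:T, 8:T. ✓
3: successors {3, 4, 6}; q ∨ ¬p there: 3:T, 4:T, 6:F. ✓
4: successors {2, 3, 4, 5, 7, 8}; q ∨ ¬p there: 2:T, 3:T, 4:T, 5:F, 7:T, 8:T. ✓
5: successors {1, 3}; q ∨ ¬p there: 1:T, 3:T. ✓
6: successors {1, 7}; q ∨ ¬p there: 1:T, 7:T. ✓
7: successors {4}; q ∨ ¬p there: 4:T. ✓
8: successors {1, 2, 4, 8}; q ∨ ¬p there: 1:T, 2:T, 4:T, 8:T. ✓
Satisfying worlds: {1, 2, 3, 4, 5, 6, 7, 8}.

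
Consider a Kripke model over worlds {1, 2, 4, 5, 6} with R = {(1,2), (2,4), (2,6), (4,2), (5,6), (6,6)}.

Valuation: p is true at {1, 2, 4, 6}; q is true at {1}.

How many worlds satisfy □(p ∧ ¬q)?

1: successors {2}; p ∧ ¬q there: 2:T. ✓
2: successors {4, 6}; p ∧ ¬q there: 4:T, 6:T. ✓
4: successors {2}; p ∧ ¬q there: 2:T. ✓
5: successors {6}; p ∧ ¬q there: 6:T. ✓
6: successors {6}; p ∧ ¬q there: 6:T. ✓
Satisfying worlds: {1, 2, 4, 5, 6}.

5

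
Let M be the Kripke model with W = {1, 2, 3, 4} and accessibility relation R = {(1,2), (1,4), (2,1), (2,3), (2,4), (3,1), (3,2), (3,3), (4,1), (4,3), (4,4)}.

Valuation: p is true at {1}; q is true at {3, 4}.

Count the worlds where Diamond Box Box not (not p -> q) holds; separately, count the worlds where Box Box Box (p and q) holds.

For Diamond Box Box not (not p -> q):
1: successors {2, 4}; Box Box not (not p -> q) there: 2:F, 4:F. ✗
2: successors {1, 3, 4}; Box Box not (not p -> q) there: 1:F, 3:F, 4:F. ✗
3: successors {1, 2, 3}; Box Box not (not p -> q) there: 1:F, 2:F, 3:F. ✗
4: successors {1, 3, 4}; Box Box not (not p -> q) there: 1:F, 3:F, 4:F. ✗
— 0 worlds.
For Box Box Box (p and q):
1: successors {2, 4}; Box Box (p and q) there: 2:F, 4:F. ✗
2: successors {1, 3, 4}; Box Box (p and q) there: 1:F, 3:F, 4:F. ✗
3: successors {1, 2, 3}; Box Box (p and q) there: 1:F, 2:F, 3:F. ✗
4: successors {1, 3, 4}; Box Box (p and q) there: 1:F, 3:F, 4:F. ✗
— 0 worlds.

0 and 0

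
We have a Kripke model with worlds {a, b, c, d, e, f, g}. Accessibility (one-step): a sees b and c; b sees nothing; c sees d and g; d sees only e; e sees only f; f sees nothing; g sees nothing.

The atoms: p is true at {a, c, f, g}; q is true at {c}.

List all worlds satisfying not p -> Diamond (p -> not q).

{a, c, d, e, f, g}

a: not p is F, Diamond (p -> not q) is T. ✓
b: not p is T, Diamond (p -> not q) is F. ✗
c: not p is F, Diamond (p -> not q) is T. ✓
d: not p is T, Diamond (p -> not q) is T. ✓
e: not p is T, Diamond (p -> not q) is T. ✓
f: not p is F, Diamond (p -> not q) is F. ✓
g: not p is F, Diamond (p -> not q) is F. ✓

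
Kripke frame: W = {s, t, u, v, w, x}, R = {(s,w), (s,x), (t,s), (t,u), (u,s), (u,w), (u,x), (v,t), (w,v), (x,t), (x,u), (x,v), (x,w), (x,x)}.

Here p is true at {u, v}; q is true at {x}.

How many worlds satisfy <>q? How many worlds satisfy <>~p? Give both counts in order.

3 and 5

For <>q:
s: successors {w, x}; q there: w:F, x:T. ✓
t: successors {s, u}; q there: s:F, u:F. ✗
u: successors {s, w, x}; q there: s:F, w:F, x:T. ✓
v: successors {t}; q there: t:F. ✗
w: successors {v}; q there: v:F. ✗
x: successors {t, u, v, w, x}; q there: t:F, u:F, v:F, w:F, x:T. ✓
— 3 worlds.
For <>~p:
s: successors {w, x}; ~p there: w:T, x:T. ✓
t: successors {s, u}; ~p there: s:T, u:F. ✓
u: successors {s, w, x}; ~p there: s:T, w:T, x:T. ✓
v: successors {t}; ~p there: t:T. ✓
w: successors {v}; ~p there: v:F. ✗
x: successors {t, u, v, w, x}; ~p there: t:T, u:F, v:F, w:T, x:T. ✓
— 5 worlds.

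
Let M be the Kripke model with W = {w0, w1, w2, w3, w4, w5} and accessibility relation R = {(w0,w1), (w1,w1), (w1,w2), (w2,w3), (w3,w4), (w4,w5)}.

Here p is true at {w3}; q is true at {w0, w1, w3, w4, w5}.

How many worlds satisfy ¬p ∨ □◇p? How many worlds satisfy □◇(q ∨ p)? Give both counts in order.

5 and 5

For ¬p ∨ □◇p:
w0: ¬p is T, □◇p is F. ✓
w1: ¬p is T, □◇p is F. ✓
w2: ¬p is T, □◇p is F. ✓
w3: ¬p is F, □◇p is F. ✗
w4: ¬p is T, □◇p is F. ✓
w5: ¬p is T, □◇p is T. ✓
— 5 worlds.
For □◇(q ∨ p):
w0: successors {w1}; ◇(q ∨ p) there: w1:T. ✓
w1: successors {w1, w2}; ◇(q ∨ p) there: w1:T, w2:T. ✓
w2: successors {w3}; ◇(q ∨ p) there: w3:T. ✓
w3: successors {w4}; ◇(q ∨ p) there: w4:T. ✓
w4: successors {w5}; ◇(q ∨ p) there: w5:F. ✗
w5: no successors, so □◇(q ∨ p) holds vacuously. ✓
— 5 worlds.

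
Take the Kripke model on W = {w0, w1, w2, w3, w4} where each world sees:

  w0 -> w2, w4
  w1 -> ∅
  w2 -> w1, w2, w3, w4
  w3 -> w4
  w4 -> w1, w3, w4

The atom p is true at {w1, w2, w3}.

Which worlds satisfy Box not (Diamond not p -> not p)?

{w1}

w0: successors {w2, w4}; not (Diamond not p -> not p) there: w2:T, w4:F. ✗
w1: no successors, so Box not (Diamond not p -> not p) holds vacuously. ✓
w2: successors {w1, w2, w3, w4}; not (Diamond not p -> not p) there: w1:F, w2:T, w3:T, w4:F. ✗
w3: successors {w4}; not (Diamond not p -> not p) there: w4:F. ✗
w4: successors {w1, w3, w4}; not (Diamond not p -> not p) there: w1:F, w3:T, w4:F. ✗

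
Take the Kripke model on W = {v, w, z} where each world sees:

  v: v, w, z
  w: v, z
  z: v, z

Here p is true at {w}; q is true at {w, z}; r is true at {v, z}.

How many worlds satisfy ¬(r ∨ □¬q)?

1

v: r ∨ □¬q is T. ✗
w: r ∨ □¬q is F. ✓
z: r ∨ □¬q is T. ✗
Satisfying worlds: {w}.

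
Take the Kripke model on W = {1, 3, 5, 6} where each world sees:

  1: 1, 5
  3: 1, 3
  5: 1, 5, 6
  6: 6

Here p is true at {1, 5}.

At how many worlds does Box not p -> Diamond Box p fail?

1: Box not p is F, Diamond Box p is T. ✓
3: Box not p is F, Diamond Box p is T. ✓
5: Box not p is F, Diamond Box p is T. ✓
6: Box not p is T, Diamond Box p is F. ✗
Satisfying worlds: {1, 3, 5}.
So Box not p -> Diamond Box p fails at the other 1 world.

1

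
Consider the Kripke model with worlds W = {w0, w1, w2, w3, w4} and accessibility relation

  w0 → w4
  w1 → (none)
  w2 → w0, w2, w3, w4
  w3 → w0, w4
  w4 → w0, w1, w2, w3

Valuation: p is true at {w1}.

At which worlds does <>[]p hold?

w0: successors {w4}; []p there: w4:F. ✗
w1: no successors, so <>[]p fails. ✗
w2: successors {w0, w2, w3, w4}; []p there: w0:F, w2:F, w3:F, w4:F. ✗
w3: successors {w0, w4}; []p there: w0:F, w4:F. ✗
w4: successors {w0, w1, w2, w3}; []p there: w0:F, w1:T, w2:F, w3:F. ✓

{w4}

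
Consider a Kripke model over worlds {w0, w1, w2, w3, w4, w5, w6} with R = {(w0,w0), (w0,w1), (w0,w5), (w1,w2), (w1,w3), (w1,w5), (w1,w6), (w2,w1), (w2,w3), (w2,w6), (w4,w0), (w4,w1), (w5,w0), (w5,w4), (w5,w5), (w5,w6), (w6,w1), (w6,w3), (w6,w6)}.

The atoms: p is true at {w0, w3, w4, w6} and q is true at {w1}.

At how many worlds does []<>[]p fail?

6

w0: successors {w0, w1, w5}; <>[]p there: w0:F, w1:T, w5:F. ✗
w1: successors {w2, w3, w5, w6}; <>[]p there: w2:T, w3:F, w5:F, w6:T. ✗
w2: successors {w1, w3, w6}; <>[]p there: w1:T, w3:F, w6:T. ✗
w3: no successors, so []<>[]p holds vacuously. ✓
w4: successors {w0, w1}; <>[]p there: w0:F, w1:T. ✗
w5: successors {w0, w4, w5, w6}; <>[]p there: w0:F, w4:F, w5:F, w6:T. ✗
w6: successors {w1, w3, w6}; <>[]p there: w1:T, w3:F, w6:T. ✗
Satisfying worlds: {w3}.
So []<>[]p fails at the other 6 worlds.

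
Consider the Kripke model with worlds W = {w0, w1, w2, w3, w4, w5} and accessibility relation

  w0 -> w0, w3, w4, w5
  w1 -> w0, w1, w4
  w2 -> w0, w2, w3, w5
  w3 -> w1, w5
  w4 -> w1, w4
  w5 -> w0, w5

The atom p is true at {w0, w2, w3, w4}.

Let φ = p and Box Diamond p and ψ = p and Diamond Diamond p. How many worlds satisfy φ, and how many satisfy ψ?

2 and 4

For p and Box Diamond p:
w0: p is T, Box Diamond p is F. ✗
w1: p is F, Box Diamond p is T. ✗
w2: p is T, Box Diamond p is F. ✗
w3: p is T, Box Diamond p is T. ✓
w4: p is T, Box Diamond p is T. ✓
w5: p is F, Box Diamond p is T. ✗
— 2 worlds.
For p and Diamond Diamond p:
w0: p is T, Diamond Diamond p is T. ✓
w1: p is F, Diamond Diamond p is T. ✗
w2: p is T, Diamond Diamond p is T. ✓
w3: p is T, Diamond Diamond p is T. ✓
w4: p is T, Diamond Diamond p is T. ✓
w5: p is F, Diamond Diamond p is T. ✗
— 4 worlds.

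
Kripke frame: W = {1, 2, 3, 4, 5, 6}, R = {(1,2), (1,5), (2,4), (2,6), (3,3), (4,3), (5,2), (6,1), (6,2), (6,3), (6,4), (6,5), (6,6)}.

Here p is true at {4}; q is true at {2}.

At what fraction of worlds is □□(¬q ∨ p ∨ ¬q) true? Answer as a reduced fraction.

1: successors {2, 5}; □(¬q ∨ p ∨ ¬q) there: 2:T, 5:F. ✗
2: successors {4, 6}; □(¬q ∨ p ∨ ¬q) there: 4:T, 6:F. ✗
3: successors {3}; □(¬q ∨ p ∨ ¬q) there: 3:T. ✓
4: successors {3}; □(¬q ∨ p ∨ ¬q) there: 3:T. ✓
5: successors {2}; □(¬q ∨ p ∨ ¬q) there: 2:T. ✓
6: successors {1, 2, 3, 4, 5, 6}; □(¬q ∨ p ∨ ¬q) there: 1:F, 2:T, 3:T, 4:T, 5:F, 6:F. ✗
That's 3 of 6 worlds, so 3/6 = 1/2.

1/2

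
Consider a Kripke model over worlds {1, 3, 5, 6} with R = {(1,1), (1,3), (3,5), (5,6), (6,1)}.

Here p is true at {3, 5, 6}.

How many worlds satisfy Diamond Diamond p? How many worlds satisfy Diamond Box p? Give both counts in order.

For Diamond Diamond p:
1: successors {1, 3}; Diamond p there: 1:T, 3:T. ✓
3: successors {5}; Diamond p there: 5:T. ✓
5: successors {6}; Diamond p there: 6:F. ✗
6: successors {1}; Diamond p there: 1:T. ✓
— 3 worlds.
For Diamond Box p:
1: successors {1, 3}; Box p there: 1:F, 3:T. ✓
3: successors {5}; Box p there: 5:T. ✓
5: successors {6}; Box p there: 6:F. ✗
6: successors {1}; Box p there: 1:F. ✗
— 2 worlds.

3 and 2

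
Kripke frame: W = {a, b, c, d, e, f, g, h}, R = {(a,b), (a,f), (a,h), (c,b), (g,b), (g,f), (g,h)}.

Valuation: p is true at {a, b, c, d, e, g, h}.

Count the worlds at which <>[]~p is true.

a: successors {b, f, h}; []~p there: b:T, f:T, h:T. ✓
b: no successors, so <>[]~p fails. ✗
c: successors {b}; []~p there: b:T. ✓
d: no successors, so <>[]~p fails. ✗
e: no successors, so <>[]~p fails. ✗
f: no successors, so <>[]~p fails. ✗
g: successors {b, f, h}; []~p there: b:T, f:T, h:T. ✓
h: no successors, so <>[]~p fails. ✗
Satisfying worlds: {a, c, g}.

3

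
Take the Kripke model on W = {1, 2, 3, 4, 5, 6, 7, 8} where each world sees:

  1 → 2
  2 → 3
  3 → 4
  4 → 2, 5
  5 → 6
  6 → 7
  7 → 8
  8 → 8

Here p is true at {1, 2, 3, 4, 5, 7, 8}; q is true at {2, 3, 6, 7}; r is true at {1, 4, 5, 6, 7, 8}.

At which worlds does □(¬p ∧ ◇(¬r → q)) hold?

1: successors {2}; ¬p ∧ ◇(¬r → q) there: 2:F. ✗
2: successors {3}; ¬p ∧ ◇(¬r → q) there: 3:F. ✗
3: successors {4}; ¬p ∧ ◇(¬r → q) there: 4:F. ✗
4: successors {2, 5}; ¬p ∧ ◇(¬r → q) there: 2:F, 5:F. ✗
5: successors {6}; ¬p ∧ ◇(¬r → q) there: 6:T. ✓
6: successors {7}; ¬p ∧ ◇(¬r → q) there: 7:F. ✗
7: successors {8}; ¬p ∧ ◇(¬r → q) there: 8:F. ✗
8: successors {8}; ¬p ∧ ◇(¬r → q) there: 8:F. ✗

{5}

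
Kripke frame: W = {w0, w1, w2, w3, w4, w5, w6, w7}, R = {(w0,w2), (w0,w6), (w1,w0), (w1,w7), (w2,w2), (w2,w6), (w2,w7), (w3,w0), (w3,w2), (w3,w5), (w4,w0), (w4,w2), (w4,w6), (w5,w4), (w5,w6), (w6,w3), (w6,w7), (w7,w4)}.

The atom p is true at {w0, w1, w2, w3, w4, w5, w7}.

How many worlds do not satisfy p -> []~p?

7

w0: p is T, []~p is F. ✗
w1: p is T, []~p is F. ✗
w2: p is T, []~p is F. ✗
w3: p is T, []~p is F. ✗
w4: p is T, []~p is F. ✗
w5: p is T, []~p is F. ✗
w6: p is F, []~p is F. ✓
w7: p is T, []~p is F. ✗
Satisfying worlds: {w6}.
So p -> []~p fails at the other 7 worlds.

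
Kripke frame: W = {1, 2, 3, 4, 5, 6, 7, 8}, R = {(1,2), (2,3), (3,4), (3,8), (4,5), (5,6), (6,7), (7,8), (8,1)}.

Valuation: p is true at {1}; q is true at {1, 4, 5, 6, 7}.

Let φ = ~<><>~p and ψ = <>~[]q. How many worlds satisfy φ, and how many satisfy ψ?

For ~<><>~p:
1: <><>~p is T. ✗
2: <><>~p is T. ✗
3: <><>~p is T. ✗
4: <><>~p is T. ✗
5: <><>~p is T. ✗
6: <><>~p is T. ✗
7: <><>~p is F. ✓
8: <><>~p is T. ✗
— 1 world.
For <>~[]q:
1: successors {2}; ~[]q there: 2:T. ✓
2: successors {3}; ~[]q there: 3:T. ✓
3: successors {4, 8}; ~[]q there: 4:F, 8:F. ✗
4: successors {5}; ~[]q there: 5:F. ✗
5: successors {6}; ~[]q there: 6:F. ✗
6: successors {7}; ~[]q there: 7:T. ✓
7: successors {8}; ~[]q there: 8:F. ✗
8: successors {1}; ~[]q there: 1:T. ✓
— 4 worlds.

1 and 4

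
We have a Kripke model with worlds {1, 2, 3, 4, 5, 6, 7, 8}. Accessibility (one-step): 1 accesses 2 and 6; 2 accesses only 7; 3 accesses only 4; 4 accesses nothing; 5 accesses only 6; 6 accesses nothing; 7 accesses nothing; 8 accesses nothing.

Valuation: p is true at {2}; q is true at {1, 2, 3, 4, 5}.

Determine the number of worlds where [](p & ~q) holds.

4

1: successors {2, 6}; p & ~q there: 2:F, 6:F. ✗
2: successors {7}; p & ~q there: 7:F. ✗
3: successors {4}; p & ~q there: 4:F. ✗
4: no successors, so [](p & ~q) holds vacuously. ✓
5: successors {6}; p & ~q there: 6:F. ✗
6: no successors, so [](p & ~q) holds vacuously. ✓
7: no successors, so [](p & ~q) holds vacuously. ✓
8: no successors, so [](p & ~q) holds vacuously. ✓
Satisfying worlds: {4, 6, 7, 8}.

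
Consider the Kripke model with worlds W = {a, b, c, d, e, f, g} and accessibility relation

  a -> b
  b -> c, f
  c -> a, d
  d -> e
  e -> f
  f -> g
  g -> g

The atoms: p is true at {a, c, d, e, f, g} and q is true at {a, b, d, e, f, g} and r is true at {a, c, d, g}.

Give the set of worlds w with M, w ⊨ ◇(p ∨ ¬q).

a: successors {b}; p ∨ ¬q there: b:F. ✗
b: successors {c, f}; p ∨ ¬q there: c:T, f:T. ✓
c: successors {a, d}; p ∨ ¬q there: a:T, d:T. ✓
d: successors {e}; p ∨ ¬q there: e:T. ✓
e: successors {f}; p ∨ ¬q there: f:T. ✓
f: successors {g}; p ∨ ¬q there: g:T. ✓
g: successors {g}; p ∨ ¬q there: g:T. ✓

{b, c, d, e, f, g}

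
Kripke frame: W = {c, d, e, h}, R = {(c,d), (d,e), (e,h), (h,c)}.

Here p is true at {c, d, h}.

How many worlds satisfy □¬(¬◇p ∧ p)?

3

c: successors {d}; ¬(¬◇p ∧ p) there: d:F. ✗
d: successors {e}; ¬(¬◇p ∧ p) there: e:T. ✓
e: successors {h}; ¬(¬◇p ∧ p) there: h:T. ✓
h: successors {c}; ¬(¬◇p ∧ p) there: c:T. ✓
Satisfying worlds: {d, e, h}.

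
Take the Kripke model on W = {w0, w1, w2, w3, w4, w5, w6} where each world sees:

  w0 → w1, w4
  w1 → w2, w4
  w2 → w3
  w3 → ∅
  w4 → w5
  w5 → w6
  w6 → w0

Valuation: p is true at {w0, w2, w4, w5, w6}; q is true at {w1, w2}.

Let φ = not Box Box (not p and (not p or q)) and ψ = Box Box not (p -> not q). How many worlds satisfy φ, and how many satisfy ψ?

For not Box Box (not p and (not p or q)):
w0: Box Box (not p and (not p or q)) is F. ✓
w1: Box Box (not p and (not p or q)) is F. ✓
w2: Box Box (not p and (not p or q)) is T. ✗
w3: Box Box (not p and (not p or q)) is T. ✗
w4: Box Box (not p and (not p or q)) is F. ✓
w5: Box Box (not p and (not p or q)) is F. ✓
w6: Box Box (not p and (not p or q)) is F. ✓
— 5 worlds.
For Box Box not (p -> not q):
w0: successors {w1, w4}; Box not (p -> not q) there: w1:F, w4:F. ✗
w1: successors {w2, w4}; Box not (p -> not q) there: w2:F, w4:F. ✗
w2: successors {w3}; Box not (p -> not q) there: w3:T. ✓
w3: no successors, so Box Box not (p -> not q) holds vacuously. ✓
w4: successors {w5}; Box not (p -> not q) there: w5:F. ✗
w5: successors {w6}; Box not (p -> not q) there: w6:F. ✗
w6: successors {w0}; Box not (p -> not q) there: w0:F. ✗
— 2 worlds.

5 and 2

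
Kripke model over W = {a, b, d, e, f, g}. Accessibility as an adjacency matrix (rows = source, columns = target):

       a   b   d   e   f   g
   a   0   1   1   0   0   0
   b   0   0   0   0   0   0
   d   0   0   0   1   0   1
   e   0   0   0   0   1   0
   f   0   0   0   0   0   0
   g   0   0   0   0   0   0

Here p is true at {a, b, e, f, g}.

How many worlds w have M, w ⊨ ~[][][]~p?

a: [][][]~p is F. ✓
b: [][][]~p is T. ✗
d: [][][]~p is T. ✗
e: [][][]~p is T. ✗
f: [][][]~p is T. ✗
g: [][][]~p is T. ✗
Satisfying worlds: {a}.

1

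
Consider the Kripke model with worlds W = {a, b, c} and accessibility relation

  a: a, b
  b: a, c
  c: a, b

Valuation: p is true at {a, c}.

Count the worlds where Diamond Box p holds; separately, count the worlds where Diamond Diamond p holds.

2 and 3

For Diamond Box p:
a: successors {a, b}; Box p there: a:F, b:T. ✓
b: successors {a, c}; Box p there: a:F, c:F. ✗
c: successors {a, b}; Box p there: a:F, b:T. ✓
— 2 worlds.
For Diamond Diamond p:
a: successors {a, b}; Diamond p there: a:T, b:T. ✓
b: successors {a, c}; Diamond p there: a:T, c:T. ✓
c: successors {a, b}; Diamond p there: a:T, b:T. ✓
— 3 worlds.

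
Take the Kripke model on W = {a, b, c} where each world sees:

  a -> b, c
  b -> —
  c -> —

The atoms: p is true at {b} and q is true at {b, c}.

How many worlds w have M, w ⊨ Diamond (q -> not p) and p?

0

a: Diamond (q -> not p) is T, p is F. ✗
b: Diamond (q -> not p) is F, p is T. ✗
c: Diamond (q -> not p) is F, p is F. ✗
Satisfying worlds: ∅.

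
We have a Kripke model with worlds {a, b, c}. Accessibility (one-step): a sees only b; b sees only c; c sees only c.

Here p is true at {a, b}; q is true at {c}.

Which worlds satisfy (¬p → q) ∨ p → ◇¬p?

{b, c}

a: (¬p → q) ∨ p is T, ◇¬p is F. ✗
b: (¬p → q) ∨ p is T, ◇¬p is T. ✓
c: (¬p → q) ∨ p is T, ◇¬p is T. ✓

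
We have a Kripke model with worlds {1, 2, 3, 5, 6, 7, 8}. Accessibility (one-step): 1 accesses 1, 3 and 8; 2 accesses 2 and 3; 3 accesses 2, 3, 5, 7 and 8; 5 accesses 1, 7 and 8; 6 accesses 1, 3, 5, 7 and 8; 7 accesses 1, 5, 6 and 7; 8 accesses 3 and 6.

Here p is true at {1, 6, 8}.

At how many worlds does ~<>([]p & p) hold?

1: <>([]p & p) is F. ✓
2: <>([]p & p) is F. ✓
3: <>([]p & p) is F. ✓
5: <>([]p & p) is F. ✓
6: <>([]p & p) is F. ✓
7: <>([]p & p) is F. ✓
8: <>([]p & p) is F. ✓
Satisfying worlds: {1, 2, 3, 5, 6, 7, 8}.

7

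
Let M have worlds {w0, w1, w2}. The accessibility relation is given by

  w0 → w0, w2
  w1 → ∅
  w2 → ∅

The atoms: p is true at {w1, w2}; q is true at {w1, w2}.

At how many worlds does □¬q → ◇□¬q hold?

1

w0: □¬q is F, ◇□¬q is T. ✓
w1: □¬q is T, ◇□¬q is F. ✗
w2: □¬q is T, ◇□¬q is F. ✗
Satisfying worlds: {w0}.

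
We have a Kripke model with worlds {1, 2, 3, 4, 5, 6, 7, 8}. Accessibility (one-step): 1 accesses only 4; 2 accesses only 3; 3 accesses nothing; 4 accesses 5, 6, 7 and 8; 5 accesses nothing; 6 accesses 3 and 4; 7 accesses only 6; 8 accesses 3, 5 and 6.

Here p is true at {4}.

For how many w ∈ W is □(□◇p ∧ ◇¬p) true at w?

2

1: successors {4}; □◇p ∧ ◇¬p there: 4:F. ✗
2: successors {3}; □◇p ∧ ◇¬p there: 3:F. ✗
3: no successors, so □(□◇p ∧ ◇¬p) holds vacuously. ✓
4: successors {5, 6, 7, 8}; □◇p ∧ ◇¬p there: 5:F, 6:F, 7:T, 8:F. ✗
5: no successors, so □(□◇p ∧ ◇¬p) holds vacuously. ✓
6: successors {3, 4}; □◇p ∧ ◇¬p there: 3:F, 4:F. ✗
7: successors {6}; □◇p ∧ ◇¬p there: 6:F. ✗
8: successors {3, 5, 6}; □◇p ∧ ◇¬p there: 3:F, 5:F, 6:F. ✗
Satisfying worlds: {3, 5}.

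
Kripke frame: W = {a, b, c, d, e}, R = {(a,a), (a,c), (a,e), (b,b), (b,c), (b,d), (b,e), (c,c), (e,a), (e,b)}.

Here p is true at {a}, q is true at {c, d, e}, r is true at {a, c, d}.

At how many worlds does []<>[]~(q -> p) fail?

2

a: successors {a, c, e}; <>[]~(q -> p) there: a:T, c:T, e:F. ✗
b: successors {b, c, d, e}; <>[]~(q -> p) there: b:T, c:T, d:F, e:F. ✗
c: successors {c}; <>[]~(q -> p) there: c:T. ✓
d: no successors, so []<>[]~(q -> p) holds vacuously. ✓
e: successors {a, b}; <>[]~(q -> p) there: a:T, b:T. ✓
Satisfying worlds: {c, d, e}.
So []<>[]~(q -> p) fails at the other 2 worlds.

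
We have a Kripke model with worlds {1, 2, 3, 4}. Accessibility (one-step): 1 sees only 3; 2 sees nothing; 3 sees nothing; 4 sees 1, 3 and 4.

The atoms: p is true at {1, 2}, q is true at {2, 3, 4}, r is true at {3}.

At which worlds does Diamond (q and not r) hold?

{4}

1: successors {3}; q and not r there: 3:F. ✗
2: no successors, so Diamond (q and not r) fails. ✗
3: no successors, so Diamond (q and not r) fails. ✗
4: successors {1, 3, 4}; q and not r there: 1:F, 3:F, 4:T. ✓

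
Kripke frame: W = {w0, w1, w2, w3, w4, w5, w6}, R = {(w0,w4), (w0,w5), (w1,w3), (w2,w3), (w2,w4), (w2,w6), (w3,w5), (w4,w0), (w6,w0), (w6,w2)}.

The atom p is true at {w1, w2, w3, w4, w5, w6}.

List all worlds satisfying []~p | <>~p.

{w4, w5, w6}

w0: []~p is F, <>~p is F. ✗
w1: []~p is F, <>~p is F. ✗
w2: []~p is F, <>~p is F. ✗
w3: []~p is F, <>~p is F. ✗
w4: []~p is T, <>~p is T. ✓
w5: []~p is T, <>~p is F. ✓
w6: []~p is F, <>~p is T. ✓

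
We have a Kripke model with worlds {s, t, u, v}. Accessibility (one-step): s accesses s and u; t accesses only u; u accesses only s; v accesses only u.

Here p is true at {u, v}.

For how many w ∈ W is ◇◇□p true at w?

0

s: successors {s, u}; ◇□p there: s:F, u:F. ✗
t: successors {u}; ◇□p there: u:F. ✗
u: successors {s}; ◇□p there: s:F. ✗
v: successors {u}; ◇□p there: u:F. ✗
Satisfying worlds: ∅.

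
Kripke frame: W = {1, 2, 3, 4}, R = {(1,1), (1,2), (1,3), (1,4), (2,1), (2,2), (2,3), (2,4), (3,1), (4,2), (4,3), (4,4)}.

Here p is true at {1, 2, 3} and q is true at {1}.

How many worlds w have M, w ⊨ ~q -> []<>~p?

2

1: ~q is F, []<>~p is F. ✓
2: ~q is T, []<>~p is F. ✗
3: ~q is T, []<>~p is T. ✓
4: ~q is T, []<>~p is F. ✗
Satisfying worlds: {1, 3}.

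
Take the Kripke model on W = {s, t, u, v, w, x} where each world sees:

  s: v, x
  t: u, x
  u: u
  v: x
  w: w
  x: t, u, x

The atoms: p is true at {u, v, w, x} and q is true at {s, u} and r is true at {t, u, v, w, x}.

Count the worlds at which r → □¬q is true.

s: r is F, □¬q is T. ✓
t: r is T, □¬q is F. ✗
u: r is T, □¬q is F. ✗
v: r is T, □¬q is T. ✓
w: r is T, □¬q is T. ✓
x: r is T, □¬q is F. ✗
Satisfying worlds: {s, v, w}.

3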